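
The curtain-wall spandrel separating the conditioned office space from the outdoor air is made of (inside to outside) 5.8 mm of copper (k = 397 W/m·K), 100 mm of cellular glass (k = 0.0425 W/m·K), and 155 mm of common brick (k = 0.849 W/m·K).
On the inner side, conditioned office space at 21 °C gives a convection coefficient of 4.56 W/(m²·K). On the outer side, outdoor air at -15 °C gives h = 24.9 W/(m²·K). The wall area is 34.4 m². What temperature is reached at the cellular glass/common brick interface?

T ≈ -12.1 °C

Model the wall as resistances in series:
R_inner film = 1/(h_i·A) = 1/(4.56×34.4) = 0.006375 K/W
R_copper = L/(kA) = 0.0058/(397×34.4) = 4.247×10^-7 K/W
R_cellular glass = L/(kA) = 0.1/(0.0425×34.4) = 0.0684 K/W
R_common brick = L/(kA) = 0.155/(0.849×34.4) = 0.005307 K/W
R_outer film = 1/(h_o·A) = 1/(24.9×34.4) = 0.001167 K/W
R_total = 0.08125 K/W;  Q = ΔT/R_total = 36/0.08125 = 443.1 W
T_interface = T_inner − Q·ΣR(inner→interface) = 21 − 443×0.07477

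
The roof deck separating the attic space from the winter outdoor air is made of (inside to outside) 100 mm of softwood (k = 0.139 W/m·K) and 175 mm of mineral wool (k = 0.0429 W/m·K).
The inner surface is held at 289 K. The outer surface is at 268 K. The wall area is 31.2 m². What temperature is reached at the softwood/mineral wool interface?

T ≈ 286 K

Using the resistance-network approach (series):
R_softwood = L/(kA) = 0.1/(0.139×31.2) = 0.02306 K/W
R_mineral wool = L/(kA) = 0.175/(0.0429×31.2) = 0.1307 K/W
R_total = 0.1538 K/W;  Q = ΔT/R_total = 21/0.1538 = 136.5 W
T_interface = T_inner − Q·ΣR(inner→interface) = 289 − 137×0.02306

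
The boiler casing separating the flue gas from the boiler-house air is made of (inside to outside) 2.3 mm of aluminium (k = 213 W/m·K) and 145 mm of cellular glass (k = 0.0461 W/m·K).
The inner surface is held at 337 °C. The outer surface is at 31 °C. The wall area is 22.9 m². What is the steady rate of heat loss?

Model the wall as resistances in series:
R_aluminium = L/(kA) = 0.0023/(213×22.9) = 4.715×10^-7 K/W
R_cellular glass = L/(kA) = 0.145/(0.0461×22.9) = 0.1374 K/W
R_total = 0.1374 K/W
Q = ΔT / R_total = 306 / 0.1374

Q ≈ 2230 W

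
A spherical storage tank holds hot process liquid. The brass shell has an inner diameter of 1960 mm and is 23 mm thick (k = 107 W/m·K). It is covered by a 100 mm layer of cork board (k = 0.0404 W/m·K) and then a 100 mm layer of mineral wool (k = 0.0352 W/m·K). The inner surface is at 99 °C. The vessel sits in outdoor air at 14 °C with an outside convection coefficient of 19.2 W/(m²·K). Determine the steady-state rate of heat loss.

Q ≈ 242 W

For a spherical shell R = (1/r₁ − 1/r₂)/(4πk); film R = 1/(h·4πr²). In series:
R_brass shell = (1/0.98 − 1/1.003)/(4π×107) = 1.74×10^-5 K/W
R_cork board = (1/1.003 − 1/1.103)/(4π×0.0404) = 0.178 K/W
R_mineral wool = (1/1.103 − 1/1.203)/(4π×0.0352) = 0.1704 K/W
R_outer film = 1/(h·4πr_o²) = 1/(19.2×4π×1.203²) = 0.002864 K/W
R_total = 0.3513 K/W
Q = ΔT/R_total = 85/0.3513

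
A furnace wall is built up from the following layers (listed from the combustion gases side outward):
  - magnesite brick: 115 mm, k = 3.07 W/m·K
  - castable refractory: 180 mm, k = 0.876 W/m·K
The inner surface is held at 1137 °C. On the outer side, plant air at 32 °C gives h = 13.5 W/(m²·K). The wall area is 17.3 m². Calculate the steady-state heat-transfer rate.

Using the resistance-network approach (series):
R_magnesite brick = L/(kA) = 0.115/(3.07×17.3) = 0.002165 K/W
R_castable refractory = L/(kA) = 0.18/(0.876×17.3) = 0.01188 K/W
R_outer film = 1/(h_o·A) = 1/(13.5×17.3) = 0.004282 K/W
R_total = 0.01832 K/W
Q = ΔT / R_total = 1105 / 0.01832

Q ≈ 60300 W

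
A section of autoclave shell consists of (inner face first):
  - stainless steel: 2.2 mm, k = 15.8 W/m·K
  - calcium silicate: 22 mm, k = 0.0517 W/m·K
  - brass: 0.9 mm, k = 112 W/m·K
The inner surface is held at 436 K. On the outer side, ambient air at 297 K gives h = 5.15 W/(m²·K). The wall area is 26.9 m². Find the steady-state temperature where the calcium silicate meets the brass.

Model the wall as resistances in series:
R_stainless steel = L/(kA) = 0.0022/(15.8×26.9) = 5.176×10^-6 K/W
R_calcium silicate = L/(kA) = 0.022/(0.0517×26.9) = 0.01582 K/W
R_brass = L/(kA) = 0.0009/(112×26.9) = 2.987×10^-7 K/W
R_outer film = 1/(h_o·A) = 1/(5.15×26.9) = 0.007218 K/W
R_total = 0.02304 K/W;  Q = ΔT/R_total = 139/0.02304 = 6032 W
T_interface = T_inner − Q·ΣR(inner→interface) = 436 − 6030×0.01582

T ≈ 341 K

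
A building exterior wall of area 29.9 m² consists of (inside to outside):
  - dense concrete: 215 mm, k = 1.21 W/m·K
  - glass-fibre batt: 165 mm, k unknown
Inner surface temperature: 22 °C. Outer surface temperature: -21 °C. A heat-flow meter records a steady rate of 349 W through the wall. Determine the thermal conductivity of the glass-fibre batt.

k ≈ 0.0471 W/(m·K)

Model the wall as resistances in series:
R_dense concrete = L/(kA) = 0.215/(1.21×29.9) = 0.005943 K/W
Sum of known resistances R_other = 0.005943 K/W
Total R = ΔT/Q = 43/349 = 0.1232 K/W
R_glass-fibre batt = R_total − R_other = 0.1173 K/W
k = L/(R·A) = 0.165/(0.1173×29.9)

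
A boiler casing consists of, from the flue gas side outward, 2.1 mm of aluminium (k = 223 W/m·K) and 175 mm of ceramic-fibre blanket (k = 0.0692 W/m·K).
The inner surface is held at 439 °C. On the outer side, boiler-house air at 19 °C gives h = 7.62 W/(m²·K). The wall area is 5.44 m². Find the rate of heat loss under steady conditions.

Series thermal resistances:
R_aluminium = L/(kA) = 0.0021/(223×5.44) = 1.731×10^-6 K/W
R_ceramic-fibre blanket = L/(kA) = 0.175/(0.0692×5.44) = 0.4649 K/W
R_outer film = 1/(h_o·A) = 1/(7.62×5.44) = 0.02412 K/W
R_total = 0.489 K/W
Q = ΔT / R_total = 420 / 0.489

Q ≈ 859 W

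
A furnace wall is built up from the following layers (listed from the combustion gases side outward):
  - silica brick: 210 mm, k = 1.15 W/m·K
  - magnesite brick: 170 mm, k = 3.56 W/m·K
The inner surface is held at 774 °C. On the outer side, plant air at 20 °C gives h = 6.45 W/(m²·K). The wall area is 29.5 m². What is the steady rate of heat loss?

Thermal resistances in series:
R_silica brick = L/(kA) = 0.21/(1.15×29.5) = 0.00619 K/W
R_magnesite brick = L/(kA) = 0.17/(3.56×29.5) = 0.001619 K/W
R_outer film = 1/(h_o·A) = 1/(6.45×29.5) = 0.005256 K/W
R_total = 0.01306 K/W
Q = ΔT / R_total = 754 / 0.01306

Q ≈ 57700 W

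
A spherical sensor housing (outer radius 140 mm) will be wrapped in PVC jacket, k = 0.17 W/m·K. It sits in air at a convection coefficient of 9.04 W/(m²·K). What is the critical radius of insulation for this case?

For a sphere r_cr = 2k/h = 2×0.17/9.04
r_cr = 37.6 mm; since the bare radius (140 mm) is above r_cr, any added insulation will reduce heat loss.

r_cr ≈ 37.6 mm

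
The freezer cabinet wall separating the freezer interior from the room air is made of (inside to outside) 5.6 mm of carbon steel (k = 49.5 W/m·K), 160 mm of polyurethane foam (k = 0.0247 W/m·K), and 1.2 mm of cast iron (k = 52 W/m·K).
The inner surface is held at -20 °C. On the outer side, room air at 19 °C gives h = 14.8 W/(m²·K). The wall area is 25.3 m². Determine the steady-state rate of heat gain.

Q ≈ 151 W

Thermal resistances in series:
R_carbon steel = L/(kA) = 0.0056/(49.5×25.3) = 4.472×10^-6 K/W
R_polyurethane foam = L/(kA) = 0.16/(0.0247×25.3) = 0.256 K/W
R_cast iron = L/(kA) = 0.0012/(52×25.3) = 9.121×10^-7 K/W
R_outer film = 1/(h_o·A) = 1/(14.8×25.3) = 0.002671 K/W
R_total = 0.2587 K/W
Q = ΔT / R_total = 39 / 0.2587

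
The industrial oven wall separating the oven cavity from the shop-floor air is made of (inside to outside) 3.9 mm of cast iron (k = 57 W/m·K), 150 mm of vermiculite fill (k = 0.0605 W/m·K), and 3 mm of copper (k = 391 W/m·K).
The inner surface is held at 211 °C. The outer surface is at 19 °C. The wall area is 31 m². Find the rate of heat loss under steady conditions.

Treating each layer as a thermal resistance in series:
R_cast iron = L/(kA) = 0.0039/(57×31) = 2.207×10^-6 K/W
R_vermiculite fill = L/(kA) = 0.15/(0.0605×31) = 0.07998 K/W
R_copper = L/(kA) = 0.003/(391×31) = 2.475×10^-7 K/W
R_total = 0.07998 K/W
Q = ΔT / R_total = 192 / 0.07998

Q ≈ 2400 W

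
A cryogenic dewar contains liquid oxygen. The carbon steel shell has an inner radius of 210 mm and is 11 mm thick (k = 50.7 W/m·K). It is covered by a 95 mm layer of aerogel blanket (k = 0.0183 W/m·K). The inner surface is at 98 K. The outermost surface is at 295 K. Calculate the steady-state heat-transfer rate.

Q ≈ 33.3 W

Spherical conduction: R = (1/r_in − 1/r_out)/(4πk) per layer; series-sum.
R_carbon steel shell = (1/0.21 − 1/0.221)/(4π×50.7) = 3.72×10^-4 K/W
R_aerogel blanket = (1/0.221 − 1/0.316)/(4π×0.0183) = 5.915 K/W
R_total = 5.916 K/W
Q = ΔT/R_total = 197/5.916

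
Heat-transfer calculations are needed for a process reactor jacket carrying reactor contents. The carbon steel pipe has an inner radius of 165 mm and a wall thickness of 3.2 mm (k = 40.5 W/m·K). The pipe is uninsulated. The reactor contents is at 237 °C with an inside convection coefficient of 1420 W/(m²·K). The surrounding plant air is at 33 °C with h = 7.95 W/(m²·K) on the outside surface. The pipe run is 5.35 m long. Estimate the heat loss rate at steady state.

Cylindrical conduction, so R = ln(r₂/r₁)/(2πkL) per layer, in series:
R_inner film = 1/(h_i·2πr₁L) = 1/(1420×2π×0.165×5.35) = 1.27×10^-4 K/W
R_carbon steel pipe wall = ln(168.2/165)/(2π×40.5×5.35) = 1.411×10^-5 K/W
R_outer film = 1/(h_o·2πr_oL) = 1/(7.95×2π×0.1682×5.35) = 0.02225 K/W
R_total = 0.02239 K/W
Q = ΔT/R_total = 204/0.02239

Q ≈ 9110 W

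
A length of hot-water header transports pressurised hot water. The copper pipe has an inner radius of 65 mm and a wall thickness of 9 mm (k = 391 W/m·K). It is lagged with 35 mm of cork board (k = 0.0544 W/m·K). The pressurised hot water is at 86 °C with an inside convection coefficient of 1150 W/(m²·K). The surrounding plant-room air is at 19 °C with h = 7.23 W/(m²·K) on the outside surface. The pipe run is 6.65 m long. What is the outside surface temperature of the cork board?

Per-layer cylindrical resistances, series-summed:
R_inner film = 1/(h_i·2πr₁L) = 1/(1150×2π×0.065×6.65) = 3.202×10^-4 K/W
R_copper pipe wall = ln(74/65)/(2π×391×6.65) = 7.938×10^-6 K/W
R_cork board = ln(109/74)/(2π×0.0544×6.65) = 0.1704 K/W
R_outer film = 1/(h_o·2πr_oL) = 1/(7.23×2π×0.109×6.65) = 0.03037 K/W
R_total = 0.2011 K/W
Q = ΔT/R_total = 67/0.2011
Q = 333 W
T_interface = T_inner − Q·ΣR(inner→interface) = 86 − 333×0.1707

T ≈ 29.1 °C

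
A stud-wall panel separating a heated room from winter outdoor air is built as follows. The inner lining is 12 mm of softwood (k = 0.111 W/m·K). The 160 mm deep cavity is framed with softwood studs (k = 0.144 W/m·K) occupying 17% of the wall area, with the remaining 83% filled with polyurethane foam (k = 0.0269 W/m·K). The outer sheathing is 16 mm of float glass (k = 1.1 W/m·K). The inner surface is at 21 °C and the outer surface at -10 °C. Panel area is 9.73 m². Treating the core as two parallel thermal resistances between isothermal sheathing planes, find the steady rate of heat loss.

Q ≈ 85.2 W

Sheathing layers in series; stud and cavity paths in parallel between them.
R_inner = 0.012/(0.111×9.73) = 0.01111 K/W
R_stud  = 0.16/(0.144×0.17×9.73) = 0.6717 K/W
R_cav   = 0.16/(0.0269×0.83×9.73) = 0.7365 K/W
1/R_core = 1/R_stud + 1/R_cav → R_core = 0.3513 K/W
R_outer = 0.016/(1.1×9.73) = 0.001495 K/W
R_total = 0.3639 K/W
Q = ΔT/R_total = 31/0.3639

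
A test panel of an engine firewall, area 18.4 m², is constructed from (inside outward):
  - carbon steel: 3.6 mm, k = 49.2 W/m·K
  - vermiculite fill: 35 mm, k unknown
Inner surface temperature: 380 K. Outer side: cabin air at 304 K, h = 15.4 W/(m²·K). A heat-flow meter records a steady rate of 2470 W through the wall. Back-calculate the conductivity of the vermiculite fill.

k ≈ 0.0698 W/(m·K)

Treating each layer as a thermal resistance in series:
R_carbon steel = L/(kA) = 0.0036/(49.2×18.4) = 3.977×10^-6 K/W
R_outer film = 1/(h_o·A) = 1/(15.4×18.4) = 0.003529 K/W
Sum of known resistances R_other = 0.003533 K/W
Total R = ΔT/Q = 76/2470 = 0.03077 K/W
R_vermiculite fill = R_total − R_other = 0.02724 K/W
k = L/(R·A) = 0.035/(0.02724×18.4)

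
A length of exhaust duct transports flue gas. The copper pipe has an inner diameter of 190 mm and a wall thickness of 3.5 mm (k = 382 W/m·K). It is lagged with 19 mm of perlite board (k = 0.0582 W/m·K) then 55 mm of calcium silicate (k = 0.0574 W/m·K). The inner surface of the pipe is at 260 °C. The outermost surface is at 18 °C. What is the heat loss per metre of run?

q′ ≈ 156 W/m

For a radial system each layer contributes R = ln(r_out/r_in)/(2πkL); films add R = 1/(hA).
R_copper pipe wall = ln(98.5/95)/(2π×382×1) = 1.507×10^-5 K/W
R_perlite board = ln(117.5/98.5)/(2π×0.0582×1) = 0.4823 K/W
R_calcium silicate = ln(172.5/117.5)/(2π×0.0574×1) = 1.065 K/W
R_total = 1.547 K/W
Q = ΔT/R_total = 242/1.547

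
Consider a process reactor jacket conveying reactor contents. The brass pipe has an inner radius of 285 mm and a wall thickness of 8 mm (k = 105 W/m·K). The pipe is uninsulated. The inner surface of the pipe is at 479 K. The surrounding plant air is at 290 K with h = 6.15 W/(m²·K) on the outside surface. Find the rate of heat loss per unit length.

Treating each annulus and film as a series resistance:
R_brass pipe wall = ln(293/285)/(2π×105×1) = 4.196×10^-5 K/W
R_outer film = 1/(h_o·2πr_oL) = 1/(6.15×2π×0.293×1) = 0.08832 K/W
R_total = 0.08837 K/W
Q = ΔT/R_total = 189/0.08837

q′ ≈ 2140 W/m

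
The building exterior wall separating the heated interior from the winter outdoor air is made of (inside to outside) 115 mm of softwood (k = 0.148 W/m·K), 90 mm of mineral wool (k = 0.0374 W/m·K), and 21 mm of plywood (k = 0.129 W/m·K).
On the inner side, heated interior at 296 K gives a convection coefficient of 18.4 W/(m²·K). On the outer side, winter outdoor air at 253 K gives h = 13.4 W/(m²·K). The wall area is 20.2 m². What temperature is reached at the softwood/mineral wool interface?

Model the wall as resistances in series:
R_inner film = 1/(h_i·A) = 1/(18.4×20.2) = 0.00269 K/W
R_softwood = L/(kA) = 0.115/(0.148×20.2) = 0.03847 K/W
R_mineral wool = L/(kA) = 0.09/(0.0374×20.2) = 0.1191 K/W
R_plywood = L/(kA) = 0.021/(0.129×20.2) = 0.008059 K/W
R_outer film = 1/(h_o·A) = 1/(13.4×20.2) = 0.003694 K/W
R_total = 0.172 K/W;  Q = ΔT/R_total = 43/0.172 = 249.9 W
T_interface = T_inner − Q·ΣR(inner→interface) = 296 − 250×0.04116

T ≈ 286 K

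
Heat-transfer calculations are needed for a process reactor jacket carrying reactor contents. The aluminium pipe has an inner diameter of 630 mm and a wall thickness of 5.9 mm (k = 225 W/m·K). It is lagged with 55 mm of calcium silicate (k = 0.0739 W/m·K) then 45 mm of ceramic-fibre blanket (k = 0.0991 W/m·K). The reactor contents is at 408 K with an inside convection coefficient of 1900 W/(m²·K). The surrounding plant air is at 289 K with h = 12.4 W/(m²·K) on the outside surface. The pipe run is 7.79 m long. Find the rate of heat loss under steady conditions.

Q ≈ 1680 W

For a radial system each layer contributes R = ln(r_out/r_in)/(2πkL); films add R = 1/(hA).
R_inner film = 1/(h_i·2πr₁L) = 1/(1900×2π×0.315×7.79) = 3.414×10^-5 K/W
R_aluminium pipe wall = ln(320.9/315)/(2π×225×7.79) = 1.685×10^-6 K/W
R_calcium silicate = ln(375.9/320.9)/(2π×0.0739×7.79) = 0.04373 K/W
R_ceramic-fibre blanket = ln(420.9/375.9)/(2π×0.0991×7.79) = 0.02331 K/W
R_outer film = 1/(h_o·2πr_oL) = 1/(12.4×2π×0.4209×7.79) = 0.003915 K/W
R_total = 0.071 K/W
Q = ΔT/R_total = 119/0.071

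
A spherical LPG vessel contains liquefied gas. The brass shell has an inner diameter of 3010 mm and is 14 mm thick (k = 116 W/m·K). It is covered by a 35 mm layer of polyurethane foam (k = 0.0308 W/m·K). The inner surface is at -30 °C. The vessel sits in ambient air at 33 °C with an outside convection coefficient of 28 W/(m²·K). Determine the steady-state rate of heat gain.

Q ≈ 1600 W

Spherical conduction: R = (1/r_in − 1/r_out)/(4πk) per layer; series-sum.
R_brass shell = (1/1.505 − 1/1.519)/(4π×116) = 4.201×10^-6 K/W
R_polyurethane foam = (1/1.519 − 1/1.554)/(4π×0.0308) = 0.03831 K/W
R_outer film = 1/(h·4πr_o²) = 1/(28×4π×1.554²) = 0.001177 K/W
R_total = 0.03949 K/W
Q = ΔT/R_total = 63/0.03949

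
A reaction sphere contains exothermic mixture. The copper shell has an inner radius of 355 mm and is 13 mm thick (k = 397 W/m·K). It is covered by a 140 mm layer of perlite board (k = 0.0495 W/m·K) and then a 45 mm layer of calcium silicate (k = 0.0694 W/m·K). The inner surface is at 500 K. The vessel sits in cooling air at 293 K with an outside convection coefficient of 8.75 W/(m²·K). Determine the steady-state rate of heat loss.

Q ≈ 146 W

Spherical conduction: R = (1/r_in − 1/r_out)/(4πk) per layer; series-sum.
R_copper shell = (1/0.355 − 1/0.368)/(4π×397) = 1.995×10^-5 K/W
R_perlite board = (1/0.368 − 1/0.508)/(4π×0.0495) = 1.204 K/W
R_calcium silicate = (1/0.508 − 1/0.553)/(4π×0.0694) = 0.1837 K/W
R_outer film = 1/(h·4πr_o²) = 1/(8.75×4π×0.553²) = 0.02974 K/W
R_total = 1.417 K/W
Q = ΔT/R_total = 207/1.417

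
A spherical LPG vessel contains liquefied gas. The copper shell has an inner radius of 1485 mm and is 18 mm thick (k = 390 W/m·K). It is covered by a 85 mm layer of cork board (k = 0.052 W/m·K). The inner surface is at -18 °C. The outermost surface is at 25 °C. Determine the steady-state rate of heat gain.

Radial (spherical) resistances in series:
R_copper shell = (1/1.485 − 1/1.503)/(4π×390) = 1.646×10^-6 K/W
R_cork board = (1/1.503 − 1/1.588)/(4π×0.052) = 0.0545 K/W
R_total = 0.0545 K/W
Q = ΔT/R_total = 43/0.0545

Q ≈ 789 W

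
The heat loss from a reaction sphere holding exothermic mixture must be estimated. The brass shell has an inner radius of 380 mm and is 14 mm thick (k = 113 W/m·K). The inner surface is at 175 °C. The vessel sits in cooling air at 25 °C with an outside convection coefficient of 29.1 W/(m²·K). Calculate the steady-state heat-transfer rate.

Radial (spherical) resistances in series:
R_brass shell = (1/0.38 − 1/0.394)/(4π×113) = 6.585×10^-5 K/W
R_outer film = 1/(h·4πr_o²) = 1/(29.1×4π×0.394²) = 0.01762 K/W
R_total = 0.01768 K/W
Q = ΔT/R_total = 150/0.01768

Q ≈ 8480 W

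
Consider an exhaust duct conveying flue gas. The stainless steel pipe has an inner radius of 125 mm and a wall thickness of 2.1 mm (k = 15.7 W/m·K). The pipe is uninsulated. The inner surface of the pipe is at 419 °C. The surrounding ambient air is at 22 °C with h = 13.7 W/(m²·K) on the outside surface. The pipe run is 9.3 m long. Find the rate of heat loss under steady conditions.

Treating each annulus and film as a series resistance:
R_stainless steel pipe wall = ln(127.1/125)/(2π×15.7×9.3) = 1.816×10^-5 K/W
R_outer film = 1/(h_o·2πr_oL) = 1/(13.7×2π×0.1271×9.3) = 0.009828 K/W
R_total = 0.009846 K/W
Q = ΔT/R_total = 397/0.009846

Q ≈ 40300 W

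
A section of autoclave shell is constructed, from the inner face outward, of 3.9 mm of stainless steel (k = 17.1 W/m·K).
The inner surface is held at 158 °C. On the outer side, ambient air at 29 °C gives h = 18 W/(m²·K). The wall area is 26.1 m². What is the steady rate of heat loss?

Q ≈ 60400 W

Series thermal resistances:
R_stainless steel = L/(kA) = 0.0039/(17.1×26.1) = 8.738×10^-6 K/W
R_outer film = 1/(h_o·A) = 1/(18×26.1) = 0.002129 K/W
R_total = 0.002137 K/W
Q = ΔT / R_total = 129 / 0.002137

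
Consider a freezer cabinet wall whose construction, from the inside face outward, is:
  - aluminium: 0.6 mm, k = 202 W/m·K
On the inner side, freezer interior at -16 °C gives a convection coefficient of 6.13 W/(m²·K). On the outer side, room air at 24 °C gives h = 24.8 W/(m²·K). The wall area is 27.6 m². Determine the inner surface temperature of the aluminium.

Model the wall as resistances in series:
R_inner film = 1/(h_i·A) = 1/(6.13×27.6) = 0.005911 K/W
R_aluminium = L/(kA) = 0.0006/(202×27.6) = 1.076×10^-7 K/W
R_outer film = 1/(h_o·A) = 1/(24.8×27.6) = 0.001461 K/W
R_total = 0.007372 K/W;  Q = ΔT/R_total = 40/0.007372 = 5426 W
T_interface = T_inner + Q·ΣR(inner→interface) = -16 + 5430×0.005911

T ≈ 16.1 °C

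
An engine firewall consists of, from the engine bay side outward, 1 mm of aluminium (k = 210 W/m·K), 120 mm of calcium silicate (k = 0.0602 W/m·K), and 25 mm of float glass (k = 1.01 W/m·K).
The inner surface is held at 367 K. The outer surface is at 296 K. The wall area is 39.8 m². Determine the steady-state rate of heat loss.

Thermal resistances in series:
R_aluminium = L/(kA) = 0.001/(210×39.8) = 1.196×10^-7 K/W
R_calcium silicate = L/(kA) = 0.12/(0.0602×39.8) = 0.05008 K/W
R_float glass = L/(kA) = 0.025/(1.01×39.8) = 6.219×10^-4 K/W
R_total = 0.05071 K/W
Q = ΔT / R_total = 71 / 0.05071

Q ≈ 1400 W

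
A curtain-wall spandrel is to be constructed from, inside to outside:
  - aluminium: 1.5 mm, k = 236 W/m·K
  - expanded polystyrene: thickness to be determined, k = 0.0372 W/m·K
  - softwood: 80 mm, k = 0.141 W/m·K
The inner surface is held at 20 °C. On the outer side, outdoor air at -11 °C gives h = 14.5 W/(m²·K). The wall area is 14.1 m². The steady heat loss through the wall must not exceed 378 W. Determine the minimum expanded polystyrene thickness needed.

L ≈ 19.3 mm

Treating each layer as a thermal resistance in series:
R_aluminium = L/(kA) = 0.0015/(236×14.1) = 4.508×10^-7 K/W
R_softwood = L/(kA) = 0.08/(0.141×14.1) = 0.04024 K/W
R_outer film = 1/(h_o·A) = 1/(14.5×14.1) = 0.004891 K/W
Sum of the known resistances R_other = 0.04513 K/W
Required total resistance R_tot = ΔT/Q_allow = 31/378 = 0.08201 K/W
R_expanded polystyrene = R_tot − R_other = 0.03688 K/W
L = R·k·A = 0.03688×0.0372×14.1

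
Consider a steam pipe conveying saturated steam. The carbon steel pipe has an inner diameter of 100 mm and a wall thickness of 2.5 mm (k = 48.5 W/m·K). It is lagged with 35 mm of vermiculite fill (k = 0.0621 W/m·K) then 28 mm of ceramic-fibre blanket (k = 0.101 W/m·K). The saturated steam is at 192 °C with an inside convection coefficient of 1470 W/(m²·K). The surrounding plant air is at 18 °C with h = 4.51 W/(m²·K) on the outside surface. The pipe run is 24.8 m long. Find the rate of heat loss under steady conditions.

Treating each annulus and film as a series resistance:
R_inner film = 1/(h_i·2πr₁L) = 1/(1470×2π×0.05×24.8) = 8.731×10^-5 K/W
R_carbon steel pipe wall = ln(52.5/50)/(2π×48.5×24.8) = 6.456×10^-6 K/W
R_vermiculite fill = ln(87.5/52.5)/(2π×0.0621×24.8) = 0.05279 K/W
R_ceramic-fibre blanket = ln(115.5/87.5)/(2π×0.101×24.8) = 0.01764 K/W
R_outer film = 1/(h_o·2πr_oL) = 1/(4.51×2π×0.1155×24.8) = 0.01232 K/W
R_total = 0.08284 K/W
Q = ΔT/R_total = 174/0.08284

Q ≈ 2100 W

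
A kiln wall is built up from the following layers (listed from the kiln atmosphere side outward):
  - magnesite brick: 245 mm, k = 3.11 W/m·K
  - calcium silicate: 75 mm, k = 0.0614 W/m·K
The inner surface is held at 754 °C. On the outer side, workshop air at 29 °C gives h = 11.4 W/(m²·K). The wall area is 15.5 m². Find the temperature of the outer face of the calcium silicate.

T ≈ 74.8 °C

Model the wall as resistances in series:
R_magnesite brick = L/(kA) = 0.245/(3.11×15.5) = 0.005082 K/W
R_calcium silicate = L/(kA) = 0.075/(0.0614×15.5) = 0.07881 K/W
R_outer film = 1/(h_o·A) = 1/(11.4×15.5) = 0.005659 K/W
R_total = 0.08955 K/W;  Q = ΔT/R_total = 725/0.08955 = 8096 W
T_interface = T_inner − Q·ΣR(inner→interface) = 754 − 8100×0.08389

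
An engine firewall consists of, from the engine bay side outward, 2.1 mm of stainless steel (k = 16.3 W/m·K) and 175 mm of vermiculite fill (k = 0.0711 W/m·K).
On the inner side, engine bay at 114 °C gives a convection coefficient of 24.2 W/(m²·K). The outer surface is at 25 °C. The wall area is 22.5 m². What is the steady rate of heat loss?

Q ≈ 800 W

Series thermal resistances:
R_inner film = 1/(h_i·A) = 1/(24.2×22.5) = 0.001837 K/W
R_stainless steel = L/(kA) = 0.0021/(16.3×22.5) = 5.726×10^-6 K/W
R_vermiculite fill = L/(kA) = 0.175/(0.0711×22.5) = 0.1094 K/W
R_total = 0.1112 K/W
Q = ΔT / R_total = 89 / 0.1112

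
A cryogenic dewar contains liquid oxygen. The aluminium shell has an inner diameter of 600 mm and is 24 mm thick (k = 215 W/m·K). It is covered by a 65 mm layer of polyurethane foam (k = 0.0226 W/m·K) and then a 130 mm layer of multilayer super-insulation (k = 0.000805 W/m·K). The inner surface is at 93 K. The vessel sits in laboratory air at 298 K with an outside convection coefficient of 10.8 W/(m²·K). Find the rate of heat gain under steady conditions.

Q ≈ 3.13 W

Each spherical layer contributes R = (1/r_i − 1/r_o)/(4πk):
R_aluminium shell = (1/0.3 − 1/0.324)/(4π×215) = 9.139×10^-5 K/W
R_polyurethane foam = (1/0.324 − 1/0.389)/(4π×0.0226) = 1.816 K/W
R_multilayer super-insulation = (1/0.389 − 1/0.519)/(4π×0.000805) = 63.65 K/W
R_outer film = 1/(h·4πr_o²) = 1/(10.8×4π×0.519²) = 0.02735 K/W
R_total = 65.5 K/W
Q = ΔT/R_total = 205/65.5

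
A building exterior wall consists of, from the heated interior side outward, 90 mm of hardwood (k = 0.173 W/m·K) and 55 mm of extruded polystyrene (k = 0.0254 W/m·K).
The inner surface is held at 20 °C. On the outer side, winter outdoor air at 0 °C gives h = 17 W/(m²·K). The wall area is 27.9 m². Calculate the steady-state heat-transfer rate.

Q ≈ 203 W

Model the wall as resistances in series:
R_hardwood = L/(kA) = 0.09/(0.173×27.9) = 0.01865 K/W
R_extruded polystyrene = L/(kA) = 0.055/(0.0254×27.9) = 0.07761 K/W
R_outer film = 1/(h_o·A) = 1/(17×27.9) = 0.002108 K/W
R_total = 0.09837 K/W
Q = ΔT / R_total = 20 / 0.09837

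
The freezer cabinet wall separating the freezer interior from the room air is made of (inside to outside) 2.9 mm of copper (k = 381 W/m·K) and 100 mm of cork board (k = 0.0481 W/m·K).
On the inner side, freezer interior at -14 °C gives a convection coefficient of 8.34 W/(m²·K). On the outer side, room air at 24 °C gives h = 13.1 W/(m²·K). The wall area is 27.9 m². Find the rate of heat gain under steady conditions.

Thermal resistances in series:
R_inner film = 1/(h_i·A) = 1/(8.34×27.9) = 0.004298 K/W
R_copper = L/(kA) = 0.0029/(381×27.9) = 2.728×10^-7 K/W
R_cork board = L/(kA) = 0.1/(0.0481×27.9) = 0.07452 K/W
R_outer film = 1/(h_o·A) = 1/(13.1×27.9) = 0.002736 K/W
R_total = 0.08155 K/W
Q = ΔT / R_total = 38 / 0.08155

Q ≈ 466 W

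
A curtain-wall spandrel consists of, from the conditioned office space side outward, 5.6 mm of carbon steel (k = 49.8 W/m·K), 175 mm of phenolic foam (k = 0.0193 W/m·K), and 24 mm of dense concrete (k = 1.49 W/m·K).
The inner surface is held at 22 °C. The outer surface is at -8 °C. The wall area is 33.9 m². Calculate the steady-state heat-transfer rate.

Q ≈ 112 W

Series thermal resistances:
R_carbon steel = L/(kA) = 0.0056/(49.8×33.9) = 3.317×10^-6 K/W
R_phenolic foam = L/(kA) = 0.175/(0.0193×33.9) = 0.2675 K/W
R_dense concrete = L/(kA) = 0.024/(1.49×33.9) = 4.751×10^-4 K/W
R_total = 0.268 K/W
Q = ΔT / R_total = 30 / 0.268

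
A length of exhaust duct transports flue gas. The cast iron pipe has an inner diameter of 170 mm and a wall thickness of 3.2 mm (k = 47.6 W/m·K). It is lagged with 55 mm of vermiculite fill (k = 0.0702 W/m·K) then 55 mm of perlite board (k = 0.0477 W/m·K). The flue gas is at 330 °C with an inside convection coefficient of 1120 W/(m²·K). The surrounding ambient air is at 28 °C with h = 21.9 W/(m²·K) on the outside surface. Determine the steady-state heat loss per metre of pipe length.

For a radial system each layer contributes R = ln(r_out/r_in)/(2πkL); films add R = 1/(hA).
R_inner film = 1/(h_i·2πr₁L) = 1/(1120×2π×0.085×1) = 0.001672 K/W
R_cast iron pipe wall = ln(88.2/85)/(2π×47.6×1) = 1.236×10^-4 K/W
R_vermiculite fill = ln(143.2/88.2)/(2π×0.0702×1) = 1.099 K/W
R_perlite board = ln(198.2/143.2)/(2π×0.0477×1) = 1.085 K/W
R_outer film = 1/(h_o·2πr_oL) = 1/(21.9×2π×0.1982×1) = 0.03667 K/W
R_total = 2.222 K/W
Q = ΔT/R_total = 302/2.222

q′ ≈ 136 W/m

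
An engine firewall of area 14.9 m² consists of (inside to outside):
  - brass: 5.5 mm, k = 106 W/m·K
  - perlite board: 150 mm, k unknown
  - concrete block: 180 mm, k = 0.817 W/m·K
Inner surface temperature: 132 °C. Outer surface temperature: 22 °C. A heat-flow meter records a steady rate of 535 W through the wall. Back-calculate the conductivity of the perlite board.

k ≈ 0.0528 W/(m·K)

Model the wall as resistances in series:
R_brass = L/(kA) = 0.0055/(106×14.9) = 3.482×10^-6 K/W
R_concrete block = L/(kA) = 0.18/(0.817×14.9) = 0.01479 K/W
Sum of known resistances R_other = 0.01479 K/W
Total R = ΔT/Q = 110/535 = 0.2056 K/W
R_perlite board = R_total − R_other = 0.1908 K/W
k = L/(R·A) = 0.15/(0.1908×14.9)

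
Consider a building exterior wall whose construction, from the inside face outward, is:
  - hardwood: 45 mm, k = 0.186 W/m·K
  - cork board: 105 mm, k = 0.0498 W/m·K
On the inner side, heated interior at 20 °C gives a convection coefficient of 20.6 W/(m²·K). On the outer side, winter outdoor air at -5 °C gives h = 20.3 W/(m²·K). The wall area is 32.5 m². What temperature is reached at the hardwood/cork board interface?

Thermal resistances in series:
R_inner film = 1/(h_i·A) = 1/(20.6×32.5) = 0.001494 K/W
R_hardwood = L/(kA) = 0.045/(0.186×32.5) = 0.007444 K/W
R_cork board = L/(kA) = 0.105/(0.0498×32.5) = 0.06487 K/W
R_outer film = 1/(h_o·A) = 1/(20.3×32.5) = 0.001516 K/W
R_total = 0.07533 K/W;  Q = ΔT/R_total = 25/0.07533 = 331.9 W
T_interface = T_inner − Q·ΣR(inner→interface) = 20 − 332×0.008938

T ≈ 17 °C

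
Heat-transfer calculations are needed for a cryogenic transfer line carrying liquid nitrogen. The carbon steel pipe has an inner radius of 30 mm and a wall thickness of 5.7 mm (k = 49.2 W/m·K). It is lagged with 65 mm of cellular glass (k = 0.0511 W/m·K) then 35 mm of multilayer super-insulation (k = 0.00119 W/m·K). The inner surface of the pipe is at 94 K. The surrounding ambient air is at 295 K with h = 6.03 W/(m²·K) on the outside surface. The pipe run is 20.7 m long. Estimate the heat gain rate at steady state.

Q ≈ 96 W

Per-layer cylindrical resistances, series-summed:
R_carbon steel pipe wall = ln(35.7/30)/(2π×49.2×20.7) = 2.718×10^-5 K/W
R_cellular glass = ln(100.7/35.7)/(2π×0.0511×20.7) = 0.156 K/W
R_multilayer super-insulation = ln(135.7/100.7)/(2π×0.00119×20.7) = 1.927 K/W
R_outer film = 1/(h_o·2πr_oL) = 1/(6.03×2π×0.1357×20.7) = 0.009396 K/W
R_total = 2.093 K/W
Q = ΔT/R_total = 201/2.093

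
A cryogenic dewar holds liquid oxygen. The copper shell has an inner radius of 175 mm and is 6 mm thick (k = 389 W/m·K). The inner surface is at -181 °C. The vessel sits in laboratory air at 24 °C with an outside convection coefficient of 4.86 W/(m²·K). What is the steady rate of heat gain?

Each spherical layer contributes R = (1/r_i − 1/r_o)/(4πk):
R_copper shell = (1/0.175 − 1/0.181)/(4π×389) = 3.875×10^-5 K/W
R_outer film = 1/(h·4πr_o²) = 1/(4.86×4π×0.181²) = 0.4998 K/W
R_total = 0.4998 K/W
Q = ΔT/R_total = 205/0.4998

Q ≈ 410 W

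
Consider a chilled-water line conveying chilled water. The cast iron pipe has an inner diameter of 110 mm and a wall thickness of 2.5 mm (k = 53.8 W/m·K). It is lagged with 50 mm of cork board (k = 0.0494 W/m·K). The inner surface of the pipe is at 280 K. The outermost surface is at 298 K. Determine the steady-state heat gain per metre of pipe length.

Treating each annulus and film as a series resistance:
R_cast iron pipe wall = ln(57.5/55)/(2π×53.8×1) = 1.315×10^-4 K/W
R_cork board = ln(107.5/57.5)/(2π×0.0494×1) = 2.016 K/W
R_total = 2.016 K/W
Q = ΔT/R_total = 18/2.016

q′ ≈ 8.93 W/m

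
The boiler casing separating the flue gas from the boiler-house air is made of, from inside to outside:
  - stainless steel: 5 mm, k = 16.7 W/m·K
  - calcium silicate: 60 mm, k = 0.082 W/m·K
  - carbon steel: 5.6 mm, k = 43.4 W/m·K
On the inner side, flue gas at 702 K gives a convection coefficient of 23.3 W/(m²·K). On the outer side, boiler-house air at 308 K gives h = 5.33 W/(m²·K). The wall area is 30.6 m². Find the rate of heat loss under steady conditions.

Q ≈ 12500 W

Using the resistance-network approach (series):
R_inner film = 1/(h_i·A) = 1/(23.3×30.6) = 0.001403 K/W
R_stainless steel = L/(kA) = 0.005/(16.7×30.6) = 9.784×10^-6 K/W
R_calcium silicate = L/(kA) = 0.06/(0.082×30.6) = 0.02391 K/W
R_carbon steel = L/(kA) = 0.0056/(43.4×30.6) = 4.217×10^-6 K/W
R_outer film = 1/(h_o·A) = 1/(5.33×30.6) = 0.006131 K/W
R_total = 0.03146 K/W
Q = ΔT / R_total = 394 / 0.03146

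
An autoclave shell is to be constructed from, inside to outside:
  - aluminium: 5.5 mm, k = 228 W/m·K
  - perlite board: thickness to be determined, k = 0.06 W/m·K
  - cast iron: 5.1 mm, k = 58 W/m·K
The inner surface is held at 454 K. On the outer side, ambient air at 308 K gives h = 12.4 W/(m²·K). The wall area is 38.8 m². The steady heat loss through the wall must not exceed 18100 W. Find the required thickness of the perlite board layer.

Model the wall as resistances in series:
R_aluminium = L/(kA) = 0.0055/(228×38.8) = 6.217×10^-7 K/W
R_cast iron = L/(kA) = 0.0051/(58×38.8) = 2.266×10^-6 K/W
R_outer film = 1/(h_o·A) = 1/(12.4×38.8) = 0.002078 K/W
Sum of the known resistances R_other = 0.002081 K/W
Required total resistance R_tot = ΔT/Q_allow = 146/18100 = 0.008066 K/W
R_perlite board = R_tot − R_other = 0.005985 K/W
L = R·k·A = 0.005985×0.06×38.8

L ≈ 13.9 mm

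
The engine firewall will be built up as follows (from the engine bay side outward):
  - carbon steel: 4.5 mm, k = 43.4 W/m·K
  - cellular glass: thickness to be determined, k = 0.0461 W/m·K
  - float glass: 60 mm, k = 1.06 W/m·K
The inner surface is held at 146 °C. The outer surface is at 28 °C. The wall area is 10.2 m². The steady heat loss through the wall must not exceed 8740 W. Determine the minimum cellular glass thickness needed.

Series thermal resistances:
R_carbon steel = L/(kA) = 0.0045/(43.4×10.2) = 1.017×10^-5 K/W
R_float glass = L/(kA) = 0.06/(1.06×10.2) = 0.005549 K/W
Sum of the known resistances R_other = 0.00556 K/W
Required total resistance R_tot = ΔT/Q_allow = 118/8740 = 0.0135 K/W
R_cellular glass = R_tot − R_other = 0.007942 K/W
L = R·k·A = 0.007942×0.0461×10.2

L ≈ 3.73 mm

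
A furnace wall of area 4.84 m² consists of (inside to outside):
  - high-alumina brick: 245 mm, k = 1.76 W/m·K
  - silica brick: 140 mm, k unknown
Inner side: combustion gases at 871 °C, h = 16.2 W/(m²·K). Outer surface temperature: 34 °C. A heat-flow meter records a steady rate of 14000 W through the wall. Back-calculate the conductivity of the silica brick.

Treating each layer as a thermal resistance in series:
R_inner film = 1/(h_i·A) = 1/(16.2×4.84) = 0.01275 K/W
R_high-alumina brick = L/(kA) = 0.245/(1.76×4.84) = 0.02876 K/W
Sum of known resistances R_other = 0.04152 K/W
Total R = ΔT/Q = 837/14000 = 0.05979 K/W
R_silica brick = R_total − R_other = 0.01827 K/W
k = L/(R·A) = 0.14/(0.01827×4.84)

k ≈ 1.58 W/(m·K)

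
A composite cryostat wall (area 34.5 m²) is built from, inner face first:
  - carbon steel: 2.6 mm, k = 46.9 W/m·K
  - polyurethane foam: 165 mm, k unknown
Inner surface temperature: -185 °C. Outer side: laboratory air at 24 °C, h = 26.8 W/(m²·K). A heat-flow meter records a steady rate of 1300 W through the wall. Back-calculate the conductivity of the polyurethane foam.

Treating each layer as a thermal resistance in series:
R_carbon steel = L/(kA) = 0.0026/(46.9×34.5) = 1.607×10^-6 K/W
R_outer film = 1/(h_o·A) = 1/(26.8×34.5) = 0.001082 K/W
Sum of known resistances R_other = 0.001083 K/W
Total R = ΔT/Q = 209/1300 = 0.1608 K/W
R_polyurethane foam = R_total − R_other = 0.1597 K/W
k = L/(R·A) = 0.165/(0.1597×34.5)

k ≈ 0.03 W/(m·K)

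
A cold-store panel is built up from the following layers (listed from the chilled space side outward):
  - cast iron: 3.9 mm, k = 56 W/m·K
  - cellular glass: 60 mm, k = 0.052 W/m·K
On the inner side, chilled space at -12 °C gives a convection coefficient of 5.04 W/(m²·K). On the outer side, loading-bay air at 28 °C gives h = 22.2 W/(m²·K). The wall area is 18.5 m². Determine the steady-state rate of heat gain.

Q ≈ 530 W

Model the wall as resistances in series:
R_inner film = 1/(h_i·A) = 1/(5.04×18.5) = 0.01073 K/W
R_cast iron = L/(kA) = 0.0039/(56×18.5) = 3.764×10^-6 K/W
R_cellular glass = L/(kA) = 0.06/(0.052×18.5) = 0.06237 K/W
R_outer film = 1/(h_o·A) = 1/(22.2×18.5) = 0.002435 K/W
R_total = 0.07553 K/W
Q = ΔT / R_total = 40 / 0.07553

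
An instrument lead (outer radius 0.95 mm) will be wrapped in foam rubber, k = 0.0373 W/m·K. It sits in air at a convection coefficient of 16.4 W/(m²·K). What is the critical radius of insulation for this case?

For a cylinder r_cr = k/h = 0.0373/16.4
r_cr = 2.27 mm; since the bare radius (0.95 mm) is below r_cr, adding a thin layer of insulation will *increase* heat loss.

r_cr ≈ 2.27 mm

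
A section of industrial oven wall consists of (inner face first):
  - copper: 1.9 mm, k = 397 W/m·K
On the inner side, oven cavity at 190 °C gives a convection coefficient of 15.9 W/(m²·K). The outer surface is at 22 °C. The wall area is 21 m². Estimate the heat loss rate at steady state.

Q ≈ 56100 W

Thermal resistances in series:
R_inner film = 1/(h_i·A) = 1/(15.9×21) = 0.002995 K/W
R_copper = L/(kA) = 0.0019/(397×21) = 2.279×10^-7 K/W
R_total = 0.002995 K/W
Q = ΔT / R_total = 168 / 0.002995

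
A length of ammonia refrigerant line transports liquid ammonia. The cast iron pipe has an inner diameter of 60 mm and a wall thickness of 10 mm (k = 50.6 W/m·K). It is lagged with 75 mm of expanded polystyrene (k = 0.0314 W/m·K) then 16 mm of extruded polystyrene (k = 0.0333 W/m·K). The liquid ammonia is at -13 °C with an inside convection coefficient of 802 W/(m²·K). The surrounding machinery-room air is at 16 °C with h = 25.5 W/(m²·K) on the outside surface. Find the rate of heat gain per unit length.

Treating each annulus and film as a series resistance:
R_inner film = 1/(h_i·2πr₁L) = 1/(802×2π×0.03×1) = 0.006615 K/W
R_cast iron pipe wall = ln(40/30)/(2π×50.6×1) = 9.049×10^-4 K/W
R_expanded polystyrene = ln(115/40)/(2π×0.0314×1) = 5.353 K/W
R_extruded polystyrene = ln(131/115)/(2π×0.0333×1) = 0.6226 K/W
R_outer film = 1/(h_o·2πr_oL) = 1/(25.5×2π×0.131×1) = 0.04764 K/W
R_total = 6.03 K/W
Q = ΔT/R_total = 29/6.03

q′ ≈ 4.81 W/m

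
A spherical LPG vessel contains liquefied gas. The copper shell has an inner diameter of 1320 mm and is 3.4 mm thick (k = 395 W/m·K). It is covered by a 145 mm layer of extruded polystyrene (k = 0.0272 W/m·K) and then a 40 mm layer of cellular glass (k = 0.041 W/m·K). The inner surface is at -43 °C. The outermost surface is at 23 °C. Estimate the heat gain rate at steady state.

Q ≈ 73 W

Each spherical layer contributes R = (1/r_i − 1/r_o)/(4πk):
R_copper shell = (1/0.66 − 1/0.6634)/(4π×395) = 1.564×10^-6 K/W
R_extruded polystyrene = (1/0.6634 − 1/0.8084)/(4π×0.0272) = 0.791 K/W
R_cellular glass = (1/0.8084 − 1/0.8484)/(4π×0.041) = 0.1132 K/W
R_total = 0.9042 K/W
Q = ΔT/R_total = 66/0.9042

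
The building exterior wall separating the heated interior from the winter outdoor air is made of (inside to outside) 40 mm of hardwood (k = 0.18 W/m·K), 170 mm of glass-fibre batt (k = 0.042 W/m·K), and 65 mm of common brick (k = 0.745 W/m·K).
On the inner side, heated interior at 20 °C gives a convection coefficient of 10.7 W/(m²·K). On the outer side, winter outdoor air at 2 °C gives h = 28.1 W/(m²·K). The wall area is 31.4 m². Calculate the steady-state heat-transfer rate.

Q ≈ 126 W

Series thermal resistances:
R_inner film = 1/(h_i·A) = 1/(10.7×31.4) = 0.002976 K/W
R_hardwood = L/(kA) = 0.04/(0.18×31.4) = 0.007077 K/W
R_glass-fibre batt = L/(kA) = 0.17/(0.042×31.4) = 0.1289 K/W
R_common brick = L/(kA) = 0.065/(0.745×31.4) = 0.002779 K/W
R_outer film = 1/(h_o·A) = 1/(28.1×31.4) = 0.001133 K/W
R_total = 0.1429 K/W
Q = ΔT / R_total = 18 / 0.1429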